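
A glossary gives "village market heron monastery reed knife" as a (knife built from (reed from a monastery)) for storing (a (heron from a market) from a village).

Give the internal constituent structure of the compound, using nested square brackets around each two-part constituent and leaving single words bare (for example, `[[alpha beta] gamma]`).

[[village [market heron]] [[monastery reed] knife]]

Whole compound: head "knife" (specifically "monastery reed knife"), modifier "village market heron".
"village market heron" → head "heron" (specifically "market heron"), modifier "village".
"market heron" → head "heron", modifier "market".
"monastery reed knife" → head "knife", modifier "monastery reed".
"monastery reed" → head "reed", modifier "monastery".
Assembled: [[village [market heron]] [[monastery reed] knife]].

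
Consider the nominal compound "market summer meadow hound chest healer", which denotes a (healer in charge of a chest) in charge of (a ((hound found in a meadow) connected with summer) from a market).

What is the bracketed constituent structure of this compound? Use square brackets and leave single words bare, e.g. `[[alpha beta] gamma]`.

[[market [summer [meadow hound]]] [chest healer]]

At the top level: head "healer" (specifically "chest healer"); modifier "market summer meadow hound".
Within "market summer meadow hound", the head is "hound" (specifically "summer meadow hound") and the modifier is "market".
Within "summer meadow hound", the head is "hound" (specifically "meadow hound") and the modifier is "summer".
Within "meadow hound", the head is "hound" and the modifier is "meadow".
Within "chest healer", the head is "healer" and the modifier is "chest".
Putting it together: [[market [summer [meadow hound]]] [chest healer]].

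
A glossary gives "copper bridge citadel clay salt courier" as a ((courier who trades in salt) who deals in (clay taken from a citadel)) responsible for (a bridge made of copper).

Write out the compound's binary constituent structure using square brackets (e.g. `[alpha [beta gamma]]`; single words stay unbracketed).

[[copper bridge] [[citadel clay] [salt courier]]]

The outermost head in the paraphrase is "courier" (specifically "citadel clay salt courier"), modified by "copper bridge".
Inside "copper bridge": head "bridge", modifier "copper".
Inside "citadel clay salt courier": head "courier" (specifically "salt courier"), modifier "citadel clay".
Inside "citadel clay": head "clay", modifier "citadel".
Inside "salt courier": head "courier", modifier "salt".
Assembled: [[copper bridge] [[citadel clay] [salt courier]]].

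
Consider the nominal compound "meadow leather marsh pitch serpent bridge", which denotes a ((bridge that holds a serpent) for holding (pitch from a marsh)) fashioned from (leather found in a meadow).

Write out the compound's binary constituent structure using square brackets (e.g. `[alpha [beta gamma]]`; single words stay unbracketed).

[[meadow leather] [[marsh pitch] [serpent bridge]]]

Overall it is a kind of bridge (specifically "marsh pitch serpent bridge"); the modifier is "meadow leather".
"meadow leather" → head "leather", modifier "meadow".
"marsh pitch serpent bridge" → head "bridge" (specifically "serpent bridge"), modifier "marsh pitch".
"marsh pitch" → head "pitch", modifier "marsh".
"serpent bridge" → head "bridge", modifier "serpent".
Assembled: [[meadow leather] [[marsh pitch] [serpent bridge]]].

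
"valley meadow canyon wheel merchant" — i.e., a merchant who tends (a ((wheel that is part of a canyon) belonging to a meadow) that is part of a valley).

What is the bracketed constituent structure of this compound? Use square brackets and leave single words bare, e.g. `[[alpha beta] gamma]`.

[[valley [meadow [canyon wheel]]] merchant]

Overall it is a kind of merchant; the modifier is "valley meadow canyon wheel".
"valley meadow canyon wheel" → head "wheel" (specifically "meadow canyon wheel"), modifier "valley".
"meadow canyon wheel" → head "wheel" (specifically "canyon wheel"), modifier "meadow".
"canyon wheel" → head "wheel", modifier "canyon".
So the structure is [[valley [meadow [canyon wheel]]] merchant].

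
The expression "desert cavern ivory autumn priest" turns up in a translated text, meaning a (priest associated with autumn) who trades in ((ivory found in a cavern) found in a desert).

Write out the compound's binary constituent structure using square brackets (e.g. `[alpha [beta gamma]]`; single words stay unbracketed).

[[desert [cavern ivory]] [autumn priest]]

At the top level: head "priest" (specifically "autumn priest"); modifier "desert cavern ivory".
Within "desert cavern ivory", the head is "ivory" (specifically "cavern ivory") and the modifier is "desert".
Within "cavern ivory", the head is "ivory" and the modifier is "cavern".
Within "autumn priest", the head is "priest" and the modifier is "autumn".
Assembled: [[desert [cavern ivory]] [autumn priest]].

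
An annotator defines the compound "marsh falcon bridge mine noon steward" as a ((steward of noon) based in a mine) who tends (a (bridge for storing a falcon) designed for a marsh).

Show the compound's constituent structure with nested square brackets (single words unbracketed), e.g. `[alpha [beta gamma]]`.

[[marsh [falcon bridge]] [mine [noon steward]]]

The outermost head in the paraphrase is "steward" (specifically "mine noon steward"), modified by "marsh falcon bridge".
"marsh falcon bridge" → head "bridge" (specifically "falcon bridge"), modifier "marsh".
"falcon bridge" → head "bridge", modifier "falcon".
"mine noon steward" → head "steward" (specifically "noon steward"), modifier "mine".
"noon steward" → head "steward", modifier "noon".
So the structure is [[marsh [falcon bridge]] [mine [noon steward]]].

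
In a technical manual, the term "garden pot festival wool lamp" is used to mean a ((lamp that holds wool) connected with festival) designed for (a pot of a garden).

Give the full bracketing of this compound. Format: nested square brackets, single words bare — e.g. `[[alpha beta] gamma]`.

Whole compound: head "lamp" (specifically "festival wool lamp"), modifier "garden pot".
Inside "garden pot": head "pot", modifier "garden".
Inside "festival wool lamp": head "lamp" (specifically "wool lamp"), modifier "festival".
Inside "wool lamp": head "lamp", modifier "wool".
So the structure is [[garden pot] [festival [wool lamp]]].

[[garden pot] [festival [wool lamp]]]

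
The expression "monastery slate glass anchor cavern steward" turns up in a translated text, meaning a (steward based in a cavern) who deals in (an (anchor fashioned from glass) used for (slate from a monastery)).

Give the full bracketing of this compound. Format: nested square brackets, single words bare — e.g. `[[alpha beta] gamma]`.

The outermost head in the paraphrase is "steward" (specifically "cavern steward"), modified by "monastery slate glass anchor".
Inside "monastery slate glass anchor": head "anchor" (specifically "glass anchor"), modifier "monastery slate".
Inside "monastery slate": head "slate", modifier "monastery".
Inside "glass anchor": head "anchor", modifier "glass".
Inside "cavern steward": head "steward", modifier "cavern".
So the structure is [[[monastery slate] [glass anchor]] [cavern steward]].

[[[monastery slate] [glass anchor]] [cavern steward]]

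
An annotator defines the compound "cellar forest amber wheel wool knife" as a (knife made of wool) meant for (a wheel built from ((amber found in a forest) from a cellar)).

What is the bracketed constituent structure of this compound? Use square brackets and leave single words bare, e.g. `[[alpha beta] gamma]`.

Whole compound: head "knife" (specifically "wool knife"), modifier "cellar forest amber wheel".
Inside "cellar forest amber wheel": head "wheel", modifier "cellar forest amber".
Inside "cellar forest amber": head "amber" (specifically "forest amber"), modifier "cellar".
Inside "forest amber": head "amber", modifier "forest".
Inside "wool knife": head "knife", modifier "wool".
Assembled: [[[cellar [forest amber]] wheel] [wool knife]].

[[[cellar [forest amber]] wheel] [wool knife]]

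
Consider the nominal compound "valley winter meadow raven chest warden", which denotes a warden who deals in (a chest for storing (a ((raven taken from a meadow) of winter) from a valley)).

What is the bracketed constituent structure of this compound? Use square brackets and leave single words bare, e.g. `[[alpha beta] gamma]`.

[[[valley [winter [meadow raven]]] chest] warden]

Overall it is a kind of warden; the modifier is "valley winter meadow raven chest".
"valley winter meadow raven chest" → head "chest", modifier "valley winter meadow raven".
"valley winter meadow raven" → head "raven" (specifically "winter meadow raven"), modifier "valley".
"winter meadow raven" → head "raven" (specifically "meadow raven"), modifier "winter".
"meadow raven" → head "raven", modifier "meadow".
Putting it together: [[[valley [winter [meadow raven]]] chest] warden].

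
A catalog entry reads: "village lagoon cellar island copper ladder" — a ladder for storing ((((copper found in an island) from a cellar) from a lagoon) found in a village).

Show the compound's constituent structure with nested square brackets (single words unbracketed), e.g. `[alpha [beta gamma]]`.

[[village [lagoon [cellar [island copper]]]] ladder]

The outermost head in the paraphrase is "ladder", modified by "village lagoon cellar island copper".
Within "village lagoon cellar island copper", the head is "copper" (specifically "lagoon cellar island copper") and the modifier is "village".
Within "lagoon cellar island copper", the head is "copper" (specifically "cellar island copper") and the modifier is "lagoon".
Within "cellar island copper", the head is "copper" (specifically "island copper") and the modifier is "cellar".
Within "island copper", the head is "copper" and the modifier is "island".
So the structure is [[village [lagoon [cellar [island copper]]]] ladder].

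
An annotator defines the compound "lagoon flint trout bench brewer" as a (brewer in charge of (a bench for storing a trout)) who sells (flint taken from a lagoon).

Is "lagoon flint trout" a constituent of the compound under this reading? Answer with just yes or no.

The top-level split is [lagoon flint] [trout bench brewer]; the full structure is [[lagoon flint] [[trout bench] brewer]].
"lagoon flint trout" straddles a constituent boundary, so it is not a single unit.

no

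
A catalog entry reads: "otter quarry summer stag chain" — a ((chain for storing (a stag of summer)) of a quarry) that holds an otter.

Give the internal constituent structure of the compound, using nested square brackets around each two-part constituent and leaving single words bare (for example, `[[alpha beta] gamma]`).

[otter [quarry [[summer stag] chain]]]

At the top level: head "chain" (specifically "quarry summer stag chain"); modifier "otter".
Inside "quarry summer stag chain": head "chain" (specifically "summer stag chain"), modifier "quarry".
Inside "summer stag chain": head "chain", modifier "summer stag".
Inside "summer stag": head "stag", modifier "summer".
So the structure is [otter [quarry [[summer stag] chain]]].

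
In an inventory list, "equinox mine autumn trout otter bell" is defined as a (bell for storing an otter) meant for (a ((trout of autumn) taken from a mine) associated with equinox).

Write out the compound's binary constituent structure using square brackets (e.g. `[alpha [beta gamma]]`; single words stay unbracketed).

Whole compound: head "bell" (specifically "otter bell"), modifier "equinox mine autumn trout".
"equinox mine autumn trout" → head "trout" (specifically "mine autumn trout"), modifier "equinox".
"mine autumn trout" → head "trout" (specifically "autumn trout"), modifier "mine".
"autumn trout" → head "trout", modifier "autumn".
"otter bell" → head "bell", modifier "otter".
So the structure is [[equinox [mine [autumn trout]]] [otter bell]].

[[equinox [mine [autumn trout]]] [otter bell]]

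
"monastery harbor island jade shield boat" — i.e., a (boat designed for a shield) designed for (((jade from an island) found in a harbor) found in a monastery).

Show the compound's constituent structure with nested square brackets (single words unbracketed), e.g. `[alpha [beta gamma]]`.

At the top level: head "boat" (specifically "shield boat"); modifier "monastery harbor island jade".
Inside "monastery harbor island jade": head "jade" (specifically "harbor island jade"), modifier "monastery".
Inside "harbor island jade": head "jade" (specifically "island jade"), modifier "harbor".
Inside "island jade": head "jade", modifier "island".
Inside "shield boat": head "boat", modifier "shield".
Assembled: [[monastery [harbor [island jade]]] [shield boat]].

[[monastery [harbor [island jade]]] [shield boat]]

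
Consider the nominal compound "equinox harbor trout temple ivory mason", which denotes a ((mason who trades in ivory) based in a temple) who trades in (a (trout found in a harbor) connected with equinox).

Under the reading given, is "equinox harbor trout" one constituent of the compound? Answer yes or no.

yes

The paraphrase groups the words so that "equinox harbor trout" is one unit: it corresponds to a single parenthesized sub-phrase.
The full structure is [[equinox [harbor trout]] [temple [ivory mason]]], in which [equinox harbor trout] is a constituent.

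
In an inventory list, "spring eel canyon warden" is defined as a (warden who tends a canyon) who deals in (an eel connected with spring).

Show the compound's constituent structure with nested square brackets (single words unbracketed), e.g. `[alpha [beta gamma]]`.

[[spring eel] [canyon warden]]

At the top level: head "warden" (specifically "canyon warden"); modifier "spring eel".
Within "spring eel", the head is "eel" and the modifier is "spring".
Within "canyon warden", the head is "warden" and the modifier is "canyon".
So the structure is [[spring eel] [canyon warden]].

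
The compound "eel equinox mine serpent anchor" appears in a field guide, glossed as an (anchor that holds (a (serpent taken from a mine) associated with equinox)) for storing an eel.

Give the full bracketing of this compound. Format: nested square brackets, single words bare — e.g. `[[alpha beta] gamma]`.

[eel [[equinox [mine serpent]] anchor]]

The outermost head in the paraphrase is "anchor" (specifically "equinox mine serpent anchor"), modified by "eel".
Within "equinox mine serpent anchor", the head is "anchor" and the modifier is "equinox mine serpent".
Within "equinox mine serpent", the head is "serpent" (specifically "mine serpent") and the modifier is "equinox".
Within "mine serpent", the head is "serpent" and the modifier is "mine".
Putting it together: [eel [[equinox [mine serpent]] anchor]].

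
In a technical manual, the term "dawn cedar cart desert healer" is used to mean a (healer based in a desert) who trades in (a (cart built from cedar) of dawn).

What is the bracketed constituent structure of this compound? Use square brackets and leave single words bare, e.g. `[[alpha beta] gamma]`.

[[dawn [cedar cart]] [desert healer]]

The outermost head in the paraphrase is "healer" (specifically "desert healer"), modified by "dawn cedar cart".
Within "dawn cedar cart", the head is "cart" (specifically "cedar cart") and the modifier is "dawn".
Within "cedar cart", the head is "cart" and the modifier is "cedar".
Within "desert healer", the head is "healer" and the modifier is "desert".
So the structure is [[dawn [cedar cart]] [desert healer]].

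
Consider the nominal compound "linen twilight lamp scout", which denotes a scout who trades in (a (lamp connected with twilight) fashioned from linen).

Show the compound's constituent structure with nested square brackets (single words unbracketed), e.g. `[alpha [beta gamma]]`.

Whole compound: head "scout", modifier "linen twilight lamp".
Inside "linen twilight lamp": head "lamp" (specifically "twilight lamp"), modifier "linen".
Inside "twilight lamp": head "lamp", modifier "twilight".
Assembled: [[linen [twilight lamp]] scout].

[[linen [twilight lamp]] scout]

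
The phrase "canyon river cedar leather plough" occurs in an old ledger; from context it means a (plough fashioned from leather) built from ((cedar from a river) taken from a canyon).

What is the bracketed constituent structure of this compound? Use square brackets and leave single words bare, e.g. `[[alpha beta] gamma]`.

At the top level: head "plough" (specifically "leather plough"); modifier "canyon river cedar".
"canyon river cedar" → head "cedar" (specifically "river cedar"), modifier "canyon".
"river cedar" → head "cedar", modifier "river".
"leather plough" → head "plough", modifier "leather".
Putting it together: [[canyon [river cedar]] [leather plough]].

[[canyon [river cedar]] [leather plough]]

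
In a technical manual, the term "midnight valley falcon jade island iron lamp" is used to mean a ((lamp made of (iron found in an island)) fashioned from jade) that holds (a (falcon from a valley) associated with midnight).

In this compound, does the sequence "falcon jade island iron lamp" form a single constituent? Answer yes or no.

no

The top-level split is [midnight valley falcon] [jade island iron lamp]; the full structure is [[midnight [valley falcon]] [jade [[island iron] lamp]]].
"falcon jade island iron lamp" straddles a constituent boundary, so it is not a single unit.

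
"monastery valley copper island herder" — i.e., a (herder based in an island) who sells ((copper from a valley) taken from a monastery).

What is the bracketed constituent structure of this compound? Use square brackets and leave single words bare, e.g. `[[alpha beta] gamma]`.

At the top level: head "herder" (specifically "island herder"); modifier "monastery valley copper".
Within "monastery valley copper", the head is "copper" (specifically "valley copper") and the modifier is "monastery".
Within "valley copper", the head is "copper" and the modifier is "valley".
Within "island herder", the head is "herder" and the modifier is "island".
Putting it together: [[monastery [valley copper]] [island herder]].

[[monastery [valley copper]] [island herder]]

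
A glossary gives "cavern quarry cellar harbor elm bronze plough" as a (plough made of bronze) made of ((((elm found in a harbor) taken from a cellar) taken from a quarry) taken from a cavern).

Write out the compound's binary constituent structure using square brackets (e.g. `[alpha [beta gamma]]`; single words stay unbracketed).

Overall it is a kind of plough (specifically "bronze plough"); the modifier is "cavern quarry cellar harbor elm".
Inside "cavern quarry cellar harbor elm": head "elm" (specifically "quarry cellar harbor elm"), modifier "cavern".
Inside "quarry cellar harbor elm": head "elm" (specifically "cellar harbor elm"), modifier "quarry".
Inside "cellar harbor elm": head "elm" (specifically "harbor elm"), modifier "cellar".
Inside "harbor elm": head "elm", modifier "harbor".
Inside "bronze plough": head "plough", modifier "bronze".
Assembled: [[cavern [quarry [cellar [harbor elm]]]] [bronze plough]].

[[cavern [quarry [cellar [harbor elm]]]] [bronze plough]]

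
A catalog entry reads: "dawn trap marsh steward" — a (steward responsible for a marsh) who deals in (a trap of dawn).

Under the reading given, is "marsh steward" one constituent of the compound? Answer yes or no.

yes

The paraphrase groups the words so that "marsh steward" is one unit: it corresponds to a single parenthesized sub-phrase.
The full structure is [[dawn trap] [marsh steward]], in which [marsh steward] is a constituent.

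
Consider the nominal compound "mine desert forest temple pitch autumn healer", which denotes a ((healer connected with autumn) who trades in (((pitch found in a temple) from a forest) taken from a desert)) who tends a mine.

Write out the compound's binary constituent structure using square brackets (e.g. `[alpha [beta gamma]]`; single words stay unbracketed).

[mine [[desert [forest [temple pitch]]] [autumn healer]]]

Whole compound: head "healer" (specifically "desert forest temple pitch autumn healer"), modifier "mine".
Within "desert forest temple pitch autumn healer", the head is "healer" (specifically "autumn healer") and the modifier is "desert forest temple pitch".
Within "desert forest temple pitch", the head is "pitch" (specifically "forest temple pitch") and the modifier is "desert".
Within "forest temple pitch", the head is "pitch" (specifically "temple pitch") and the modifier is "forest".
Within "temple pitch", the head is "pitch" and the modifier is "temple".
Within "autumn healer", the head is "healer" and the modifier is "autumn".
Assembled: [mine [[desert [forest [temple pitch]]] [autumn healer]]].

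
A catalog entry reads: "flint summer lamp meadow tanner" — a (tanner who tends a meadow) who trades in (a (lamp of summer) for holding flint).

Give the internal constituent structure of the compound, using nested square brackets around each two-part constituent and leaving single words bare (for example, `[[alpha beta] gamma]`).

Overall it is a kind of tanner (specifically "meadow tanner"); the modifier is "flint summer lamp".
"flint summer lamp" → head "lamp" (specifically "summer lamp"), modifier "flint".
"summer lamp" → head "lamp", modifier "summer".
"meadow tanner" → head "tanner", modifier "meadow".
Putting it together: [[flint [summer lamp]] [meadow tanner]].

[[flint [summer lamp]] [meadow tanner]]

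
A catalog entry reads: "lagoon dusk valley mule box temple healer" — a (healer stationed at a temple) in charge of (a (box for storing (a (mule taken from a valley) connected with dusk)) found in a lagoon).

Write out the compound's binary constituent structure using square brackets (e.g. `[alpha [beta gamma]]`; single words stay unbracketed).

Whole compound: head "healer" (specifically "temple healer"), modifier "lagoon dusk valley mule box".
Within "lagoon dusk valley mule box", the head is "box" (specifically "dusk valley mule box") and the modifier is "lagoon".
Within "dusk valley mule box", the head is "box" and the modifier is "dusk valley mule".
Within "dusk valley mule", the head is "mule" (specifically "valley mule") and the modifier is "dusk".
Within "valley mule", the head is "mule" and the modifier is "valley".
Within "temple healer", the head is "healer" and the modifier is "temple".
Assembled: [[lagoon [[dusk [valley mule]] box]] [temple healer]].

[[lagoon [[dusk [valley mule]] box]] [temple healer]]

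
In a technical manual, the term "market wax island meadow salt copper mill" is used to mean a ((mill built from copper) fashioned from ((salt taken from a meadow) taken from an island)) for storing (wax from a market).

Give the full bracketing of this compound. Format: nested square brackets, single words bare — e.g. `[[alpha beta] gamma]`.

[[market wax] [[island [meadow salt]] [copper mill]]]

Overall it is a kind of mill (specifically "island meadow salt copper mill"); the modifier is "market wax".
"market wax" → head "wax", modifier "market".
"island meadow salt copper mill" → head "mill" (specifically "copper mill"), modifier "island meadow salt".
"island meadow salt" → head "salt" (specifically "meadow salt"), modifier "island".
"meadow salt" → head "salt", modifier "meadow".
"copper mill" → head "mill", modifier "copper".
Assembled: [[market wax] [[island [meadow salt]] [copper mill]]].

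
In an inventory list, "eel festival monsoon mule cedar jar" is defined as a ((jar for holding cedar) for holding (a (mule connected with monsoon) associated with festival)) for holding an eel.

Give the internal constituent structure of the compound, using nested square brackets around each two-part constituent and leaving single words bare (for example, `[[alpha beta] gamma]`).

Overall it is a kind of jar (specifically "festival monsoon mule cedar jar"); the modifier is "eel".
"festival monsoon mule cedar jar" → head "jar" (specifically "cedar jar"), modifier "festival monsoon mule".
"festival monsoon mule" → head "mule" (specifically "monsoon mule"), modifier "festival".
"monsoon mule" → head "mule", modifier "monsoon".
"cedar jar" → head "jar", modifier "cedar".
So the structure is [eel [[festival [monsoon mule]] [cedar jar]]].

[eel [[festival [monsoon mule]] [cedar jar]]]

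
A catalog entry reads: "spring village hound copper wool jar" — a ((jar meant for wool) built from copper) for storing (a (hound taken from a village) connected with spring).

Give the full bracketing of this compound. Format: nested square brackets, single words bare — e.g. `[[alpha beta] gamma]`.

[[spring [village hound]] [copper [wool jar]]]

Whole compound: head "jar" (specifically "copper wool jar"), modifier "spring village hound".
Inside "spring village hound": head "hound" (specifically "village hound"), modifier "spring".
Inside "village hound": head "hound", modifier "village".
Inside "copper wool jar": head "jar" (specifically "wool jar"), modifier "copper".
Inside "wool jar": head "jar", modifier "wool".
Assembled: [[spring [village hound]] [copper [wool jar]]].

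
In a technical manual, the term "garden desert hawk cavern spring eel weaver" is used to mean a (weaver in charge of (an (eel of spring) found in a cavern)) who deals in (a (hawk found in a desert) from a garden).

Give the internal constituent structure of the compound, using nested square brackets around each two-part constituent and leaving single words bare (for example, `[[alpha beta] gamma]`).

[[garden [desert hawk]] [[cavern [spring eel]] weaver]]

Overall it is a kind of weaver (specifically "cavern spring eel weaver"); the modifier is "garden desert hawk".
Within "garden desert hawk", the head is "hawk" (specifically "desert hawk") and the modifier is "garden".
Within "desert hawk", the head is "hawk" and the modifier is "desert".
Within "cavern spring eel weaver", the head is "weaver" and the modifier is "cavern spring eel".
Within "cavern spring eel", the head is "eel" (specifically "spring eel") and the modifier is "cavern".
Within "spring eel", the head is "eel" and the modifier is "spring".
Assembled: [[garden [desert hawk]] [[cavern [spring eel]] weaver]].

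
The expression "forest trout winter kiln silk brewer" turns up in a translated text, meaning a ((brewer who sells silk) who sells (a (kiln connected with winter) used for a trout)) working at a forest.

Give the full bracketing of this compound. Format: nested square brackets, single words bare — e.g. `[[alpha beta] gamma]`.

Whole compound: head "brewer" (specifically "trout winter kiln silk brewer"), modifier "forest".
Inside "trout winter kiln silk brewer": head "brewer" (specifically "silk brewer"), modifier "trout winter kiln".
Inside "trout winter kiln": head "kiln" (specifically "winter kiln"), modifier "trout".
Inside "winter kiln": head "kiln", modifier "winter".
Inside "silk brewer": head "brewer", modifier "silk".
Assembled: [forest [[trout [winter kiln]] [silk brewer]]].

[forest [[trout [winter kiln]] [silk brewer]]]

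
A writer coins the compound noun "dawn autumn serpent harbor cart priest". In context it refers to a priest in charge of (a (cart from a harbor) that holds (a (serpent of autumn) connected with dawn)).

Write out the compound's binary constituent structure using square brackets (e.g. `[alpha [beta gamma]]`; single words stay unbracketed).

[[[dawn [autumn serpent]] [harbor cart]] priest]

The outermost head in the paraphrase is "priest", modified by "dawn autumn serpent harbor cart".
Inside "dawn autumn serpent harbor cart": head "cart" (specifically "harbor cart"), modifier "dawn autumn serpent".
Inside "dawn autumn serpent": head "serpent" (specifically "autumn serpent"), modifier "dawn".
Inside "autumn serpent": head "serpent", modifier "autumn".
Inside "harbor cart": head "cart", modifier "harbor".
Putting it together: [[[dawn [autumn serpent]] [harbor cart]] priest].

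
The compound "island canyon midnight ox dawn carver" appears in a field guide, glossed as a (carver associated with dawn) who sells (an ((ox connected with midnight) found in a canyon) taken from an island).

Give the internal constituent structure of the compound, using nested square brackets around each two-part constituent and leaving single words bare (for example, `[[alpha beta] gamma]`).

Whole compound: head "carver" (specifically "dawn carver"), modifier "island canyon midnight ox".
Inside "island canyon midnight ox": head "ox" (specifically "canyon midnight ox"), modifier "island".
Inside "canyon midnight ox": head "ox" (specifically "midnight ox"), modifier "canyon".
Inside "midnight ox": head "ox", modifier "midnight".
Inside "dawn carver": head "carver", modifier "dawn".
Putting it together: [[island [canyon [midnight ox]]] [dawn carver]].

[[island [canyon [midnight ox]]] [dawn carver]]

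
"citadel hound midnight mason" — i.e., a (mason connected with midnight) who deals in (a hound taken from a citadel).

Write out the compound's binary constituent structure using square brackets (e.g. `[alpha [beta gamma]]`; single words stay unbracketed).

Whole compound: head "mason" (specifically "midnight mason"), modifier "citadel hound".
Within "citadel hound", the head is "hound" and the modifier is "citadel".
Within "midnight mason", the head is "mason" and the modifier is "midnight".
So the structure is [[citadel hound] [midnight mason]].

[[citadel hound] [midnight mason]]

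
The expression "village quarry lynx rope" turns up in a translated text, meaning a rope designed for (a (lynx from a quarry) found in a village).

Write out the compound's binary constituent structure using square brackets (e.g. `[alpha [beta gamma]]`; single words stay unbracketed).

At the top level: head "rope"; modifier "village quarry lynx".
Within "village quarry lynx", the head is "lynx" (specifically "quarry lynx") and the modifier is "village".
Within "quarry lynx", the head is "lynx" and the modifier is "quarry".
Putting it together: [[village [quarry lynx]] rope].

[[village [quarry lynx]] rope]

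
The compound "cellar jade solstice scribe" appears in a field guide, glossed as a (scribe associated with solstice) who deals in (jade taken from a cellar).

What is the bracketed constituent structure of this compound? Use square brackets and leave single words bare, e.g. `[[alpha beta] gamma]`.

At the top level: head "scribe" (specifically "solstice scribe"); modifier "cellar jade".
Inside "cellar jade": head "jade", modifier "cellar".
Inside "solstice scribe": head "scribe", modifier "solstice".
So the structure is [[cellar jade] [solstice scribe]].

[[cellar jade] [solstice scribe]]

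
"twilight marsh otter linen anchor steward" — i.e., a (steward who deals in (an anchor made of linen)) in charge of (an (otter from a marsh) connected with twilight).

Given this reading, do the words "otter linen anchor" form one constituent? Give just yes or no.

no

The top-level split is [twilight marsh otter] [linen anchor steward]; the full structure is [[twilight [marsh otter]] [[linen anchor] steward]].
"otter linen anchor" straddles a constituent boundary, so it is not a single unit.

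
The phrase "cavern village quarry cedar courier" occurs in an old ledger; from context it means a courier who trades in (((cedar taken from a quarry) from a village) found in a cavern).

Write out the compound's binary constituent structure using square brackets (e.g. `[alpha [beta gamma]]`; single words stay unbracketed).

At the top level: head "courier"; modifier "cavern village quarry cedar".
"cavern village quarry cedar" → head "cedar" (specifically "village quarry cedar"), modifier "cavern".
"village quarry cedar" → head "cedar" (specifically "quarry cedar"), modifier "village".
"quarry cedar" → head "cedar", modifier "quarry".
Assembled: [[cavern [village [quarry cedar]]] courier].

[[cavern [village [quarry cedar]]] courier]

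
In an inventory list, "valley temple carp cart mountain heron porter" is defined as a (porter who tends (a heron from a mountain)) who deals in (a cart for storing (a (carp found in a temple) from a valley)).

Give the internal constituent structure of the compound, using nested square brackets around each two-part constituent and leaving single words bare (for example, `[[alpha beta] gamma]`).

[[[valley [temple carp]] cart] [[mountain heron] porter]]

The outermost head in the paraphrase is "porter" (specifically "mountain heron porter"), modified by "valley temple carp cart".
Inside "valley temple carp cart": head "cart", modifier "valley temple carp".
Inside "valley temple carp": head "carp" (specifically "temple carp"), modifier "valley".
Inside "temple carp": head "carp", modifier "temple".
Inside "mountain heron porter": head "porter", modifier "mountain heron".
Inside "mountain heron": head "heron", modifier "mountain".
Putting it together: [[[valley [temple carp]] cart] [[mountain heron] porter]].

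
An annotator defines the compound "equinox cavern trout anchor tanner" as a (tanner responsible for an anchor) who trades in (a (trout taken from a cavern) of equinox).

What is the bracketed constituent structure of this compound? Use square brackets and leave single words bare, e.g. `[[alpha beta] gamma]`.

[[equinox [cavern trout]] [anchor tanner]]

At the top level: head "tanner" (specifically "anchor tanner"); modifier "equinox cavern trout".
"equinox cavern trout" → head "trout" (specifically "cavern trout"), modifier "equinox".
"cavern trout" → head "trout", modifier "cavern".
"anchor tanner" → head "tanner", modifier "anchor".
So the structure is [[equinox [cavern trout]] [anchor tanner]].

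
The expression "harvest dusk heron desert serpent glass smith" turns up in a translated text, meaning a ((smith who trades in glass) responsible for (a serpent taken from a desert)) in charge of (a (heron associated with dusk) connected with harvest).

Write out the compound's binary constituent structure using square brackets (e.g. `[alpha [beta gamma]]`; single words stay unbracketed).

[[harvest [dusk heron]] [[desert serpent] [glass smith]]]

Overall it is a kind of smith (specifically "desert serpent glass smith"); the modifier is "harvest dusk heron".
Inside "harvest dusk heron": head "heron" (specifically "dusk heron"), modifier "harvest".
Inside "dusk heron": head "heron", modifier "dusk".
Inside "desert serpent glass smith": head "smith" (specifically "glass smith"), modifier "desert serpent".
Inside "desert serpent": head "serpent", modifier "desert".
Inside "glass smith": head "smith", modifier "glass".
So the structure is [[harvest [dusk heron]] [[desert serpent] [glass smith]]].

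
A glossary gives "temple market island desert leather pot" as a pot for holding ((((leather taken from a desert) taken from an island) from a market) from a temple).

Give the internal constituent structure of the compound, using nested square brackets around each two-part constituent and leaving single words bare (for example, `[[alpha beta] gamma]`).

Whole compound: head "pot", modifier "temple market island desert leather".
Inside "temple market island desert leather": head "leather" (specifically "market island desert leather"), modifier "temple".
Inside "market island desert leather": head "leather" (specifically "island desert leather"), modifier "market".
Inside "island desert leather": head "leather" (specifically "desert leather"), modifier "island".
Inside "desert leather": head "leather", modifier "desert".
Assembled: [[temple [market [island [desert leather]]]] pot].

[[temple [market [island [desert leather]]]] pot]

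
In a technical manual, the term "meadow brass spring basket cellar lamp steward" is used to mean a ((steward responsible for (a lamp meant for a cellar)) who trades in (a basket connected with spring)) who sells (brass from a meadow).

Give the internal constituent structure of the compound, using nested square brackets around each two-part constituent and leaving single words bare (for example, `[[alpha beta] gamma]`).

Overall it is a kind of steward (specifically "spring basket cellar lamp steward"); the modifier is "meadow brass".
Within "meadow brass", the head is "brass" and the modifier is "meadow".
Within "spring basket cellar lamp steward", the head is "steward" (specifically "cellar lamp steward") and the modifier is "spring basket".
Within "spring basket", the head is "basket" and the modifier is "spring".
Within "cellar lamp steward", the head is "steward" and the modifier is "cellar lamp".
Within "cellar lamp", the head is "lamp" and the modifier is "cellar".
Assembled: [[meadow brass] [[spring basket] [[cellar lamp] steward]]].

[[meadow brass] [[spring basket] [[cellar lamp] steward]]]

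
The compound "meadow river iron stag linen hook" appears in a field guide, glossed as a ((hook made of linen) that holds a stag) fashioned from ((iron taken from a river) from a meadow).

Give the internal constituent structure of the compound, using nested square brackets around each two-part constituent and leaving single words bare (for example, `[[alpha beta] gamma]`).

Whole compound: head "hook" (specifically "stag linen hook"), modifier "meadow river iron".
Within "meadow river iron", the head is "iron" (specifically "river iron") and the modifier is "meadow".
Within "river iron", the head is "iron" and the modifier is "river".
Within "stag linen hook", the head is "hook" (specifically "linen hook") and the modifier is "stag".
Within "linen hook", the head is "hook" and the modifier is "linen".
Assembled: [[meadow [river iron]] [stag [linen hook]]].

[[meadow [river iron]] [stag [linen hook]]]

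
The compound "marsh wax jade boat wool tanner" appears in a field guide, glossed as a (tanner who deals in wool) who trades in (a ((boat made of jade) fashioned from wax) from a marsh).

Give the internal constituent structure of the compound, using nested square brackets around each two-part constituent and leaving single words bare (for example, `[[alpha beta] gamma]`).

[[marsh [wax [jade boat]]] [wool tanner]]

At the top level: head "tanner" (specifically "wool tanner"); modifier "marsh wax jade boat".
Inside "marsh wax jade boat": head "boat" (specifically "wax jade boat"), modifier "marsh".
Inside "wax jade boat": head "boat" (specifically "jade boat"), modifier "wax".
Inside "jade boat": head "boat", modifier "jade".
Inside "wool tanner": head "tanner", modifier "wool".
So the structure is [[marsh [wax [jade boat]]] [wool tanner]].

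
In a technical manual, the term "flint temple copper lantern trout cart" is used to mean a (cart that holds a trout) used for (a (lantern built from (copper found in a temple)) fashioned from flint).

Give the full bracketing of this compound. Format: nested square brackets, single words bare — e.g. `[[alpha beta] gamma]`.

[[flint [[temple copper] lantern]] [trout cart]]

The outermost head in the paraphrase is "cart" (specifically "trout cart"), modified by "flint temple copper lantern".
Within "flint temple copper lantern", the head is "lantern" (specifically "temple copper lantern") and the modifier is "flint".
Within "temple copper lantern", the head is "lantern" and the modifier is "temple copper".
Within "temple copper", the head is "copper" and the modifier is "temple".
Within "trout cart", the head is "cart" and the modifier is "trout".
So the structure is [[flint [[temple copper] lantern]] [trout cart]].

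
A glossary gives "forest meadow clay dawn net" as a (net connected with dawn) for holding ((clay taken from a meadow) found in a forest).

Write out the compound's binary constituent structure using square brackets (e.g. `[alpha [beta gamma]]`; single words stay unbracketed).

The outermost head in the paraphrase is "net" (specifically "dawn net"), modified by "forest meadow clay".
Within "forest meadow clay", the head is "clay" (specifically "meadow clay") and the modifier is "forest".
Within "meadow clay", the head is "clay" and the modifier is "meadow".
Within "dawn net", the head is "net" and the modifier is "dawn".
So the structure is [[forest [meadow clay]] [dawn net]].

[[forest [meadow clay]] [dawn net]]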